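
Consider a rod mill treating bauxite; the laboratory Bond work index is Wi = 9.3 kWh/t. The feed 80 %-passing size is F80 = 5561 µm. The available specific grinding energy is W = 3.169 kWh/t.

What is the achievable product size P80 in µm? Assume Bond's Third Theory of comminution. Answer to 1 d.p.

W = 10·Wi·[P80^(−½) − F80^(−½)]
1/√P80 = 1/√F80 + W/(10·Wi)
  = 3.1690/(10·9.3) + 1/√5561 = 0.034075 + 0.013410 = 0.047485
P80 = (1/0.047485)² = 21.0592² = 443.49 µm

P80 = 443.5 µm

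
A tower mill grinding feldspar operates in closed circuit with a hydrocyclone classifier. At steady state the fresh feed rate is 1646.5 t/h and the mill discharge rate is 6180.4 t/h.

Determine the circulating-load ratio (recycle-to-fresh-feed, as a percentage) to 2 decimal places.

CL = 275.37 %

Steady state: M = F + R.
R = M − F = 6180.4 − 1646.5 = 4533.9 t/h
CL = 100·R/F = 100·4533.9/1646.5 = 275.37 %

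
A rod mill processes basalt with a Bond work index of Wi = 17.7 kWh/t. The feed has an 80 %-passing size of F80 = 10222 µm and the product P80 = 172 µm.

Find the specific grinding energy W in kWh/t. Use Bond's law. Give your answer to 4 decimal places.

W = 11.7454 kWh/t

W = 10 Wi (P80^-0.5 − F80^-0.5)
1/√172 = 0.076249;  1/√10222 = 0.009891
W = 10·17.7·(0.076249 − 0.009891) = 11.7454 kWh/t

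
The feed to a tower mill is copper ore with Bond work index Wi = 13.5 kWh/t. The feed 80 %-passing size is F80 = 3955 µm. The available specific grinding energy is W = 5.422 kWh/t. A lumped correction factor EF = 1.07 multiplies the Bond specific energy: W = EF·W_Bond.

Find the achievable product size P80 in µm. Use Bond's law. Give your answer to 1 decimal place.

P80 = 350.2 µm

W_Bond = 10·Wi·(1/√P₈₀ − 1/√F₈₀)
W_Bond = W / EF = 5.422 / 1.07 = 5.0673 kWh/t
⇒ 1/√P80 = W_Bond/(10 Wi) + 1/√F80
  = 5.0673/(10·13.5) + 1/√3955 = 0.037535 + 0.015901 = 0.053437
P80 = (1/0.053437)² = 18.7138² = 350.21 µm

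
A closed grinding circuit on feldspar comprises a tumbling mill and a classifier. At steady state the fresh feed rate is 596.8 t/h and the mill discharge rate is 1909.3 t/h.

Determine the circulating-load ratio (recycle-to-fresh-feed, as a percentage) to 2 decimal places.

CL = 219.92 %

Mill node: discharge = fresh + recycle.
R = M − F = 1909.3 − 596.8 = 1312.5 t/h
CL = 100·R/F = 100·1312.5/596.8 = 219.92 %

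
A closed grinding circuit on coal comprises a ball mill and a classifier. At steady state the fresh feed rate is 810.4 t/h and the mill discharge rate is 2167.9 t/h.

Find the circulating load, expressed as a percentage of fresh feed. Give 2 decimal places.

CL = 167.51 %

Discharge = new feed + return, hence
R = M − F = 2167.9 − 810.4 = 1357.5 t/h
CL = 100·R/F = 100·1357.5/810.4 = 167.51 %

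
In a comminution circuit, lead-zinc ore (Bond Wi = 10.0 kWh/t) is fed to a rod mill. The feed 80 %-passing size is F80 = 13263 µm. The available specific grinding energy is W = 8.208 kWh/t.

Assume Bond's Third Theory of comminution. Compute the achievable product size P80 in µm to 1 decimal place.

P80 = 121.4 µm

W = 10 Wi / √P80 − 10 Wi / √F80
P80^(−½) = W/(10 Wi) + F80^(−½)
  = 8.2080/(10·10.0) + 1/√13263 = 0.082080 + 0.008683 = 0.090763
P80 = (1/0.090763)² = 11.0177² = 121.39 µm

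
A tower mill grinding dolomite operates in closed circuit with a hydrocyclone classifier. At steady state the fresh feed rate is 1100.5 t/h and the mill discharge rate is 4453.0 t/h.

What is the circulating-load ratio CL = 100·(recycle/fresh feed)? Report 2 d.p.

CL = 304.63 %

Discharge = new feed + return, hence
R = M − F = 4453.0 − 1100.5 = 3352.5 t/h
CL = 100·R/F = 100·3352.5/1100.5 = 304.63 %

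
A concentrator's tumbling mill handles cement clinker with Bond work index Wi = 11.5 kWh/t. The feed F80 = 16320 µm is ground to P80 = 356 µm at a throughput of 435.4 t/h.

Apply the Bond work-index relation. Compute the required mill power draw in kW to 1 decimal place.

P = 2261.8 kW

W_Bond = 10·Wi·(1/√P₈₀ − 1/√F₈₀)
W = 10·11.5·(1/√356 − 1/√16320) = 10·11.5·(0.045172) = 5.1948 kWh/t
P_mill = W·ṁ = 5.1948·435.4 = 2261.8 kW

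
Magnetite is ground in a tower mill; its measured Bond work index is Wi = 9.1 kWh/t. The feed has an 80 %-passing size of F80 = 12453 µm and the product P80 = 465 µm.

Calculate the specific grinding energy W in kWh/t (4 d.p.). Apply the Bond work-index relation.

W = 10 Wi (1/√P80 − 1/√F80)  [Bond]
1/√465 = 0.046374;  1/√12453 = 0.008961
W = 10·9.1·(0.046374 − 0.008961) = 3.4046 kWh/t

W = 3.4046 kWh/t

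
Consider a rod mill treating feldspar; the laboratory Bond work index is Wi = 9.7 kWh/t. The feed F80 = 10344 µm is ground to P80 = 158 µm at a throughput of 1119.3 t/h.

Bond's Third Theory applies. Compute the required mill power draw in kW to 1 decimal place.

W = 10 Wi (P80^-0.5 − F80^-0.5)
W = 10·9.7·(1/√158 − 1/√10344) = 10·9.7·(0.069723) = 6.7632 kWh/t
Mill draw = 6.7632 × 1119.3 = 7570.0 kW

P = 7570.0 kW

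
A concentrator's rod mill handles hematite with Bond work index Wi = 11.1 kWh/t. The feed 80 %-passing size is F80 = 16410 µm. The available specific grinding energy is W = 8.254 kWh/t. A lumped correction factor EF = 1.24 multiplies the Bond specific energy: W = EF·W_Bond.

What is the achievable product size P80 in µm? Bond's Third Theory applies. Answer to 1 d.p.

W = 10 Wi (P80^-0.5 − F80^-0.5)
W_Bond = W / EF = 8.254 / 1.24 = 6.6565 kWh/t
P80^-0.5 = F80^-0.5 + W_Bond/(10 Wi)
  = 6.6565/(10·11.1) + 1/√16410 = 0.059968 + 0.007806 = 0.067774
P80 = (1/0.067774)² = 14.7548² = 217.71 µm

P80 = 217.7 µm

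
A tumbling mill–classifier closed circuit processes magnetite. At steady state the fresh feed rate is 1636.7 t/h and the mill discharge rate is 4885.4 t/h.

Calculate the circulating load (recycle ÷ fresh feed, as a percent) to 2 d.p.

M = F + R at steady state, so:
R = M − F = 4885.4 − 1636.7 = 3248.7 t/h
CL = 100·R/F = 100·3248.7/1636.7 = 198.49 %

CL = 198.49 %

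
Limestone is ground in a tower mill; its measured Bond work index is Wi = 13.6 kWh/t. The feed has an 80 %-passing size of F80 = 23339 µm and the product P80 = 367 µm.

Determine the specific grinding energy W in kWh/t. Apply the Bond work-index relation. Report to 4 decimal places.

W_Bond = 10·Wi·(1/√P₈₀ − 1/√F₈₀)
1/√367 = 0.052200;  1/√23339 = 0.006546
W = 10·13.6·(0.052200 − 0.006546) = 6.2089 kWh/t

W = 6.2089 kWh/t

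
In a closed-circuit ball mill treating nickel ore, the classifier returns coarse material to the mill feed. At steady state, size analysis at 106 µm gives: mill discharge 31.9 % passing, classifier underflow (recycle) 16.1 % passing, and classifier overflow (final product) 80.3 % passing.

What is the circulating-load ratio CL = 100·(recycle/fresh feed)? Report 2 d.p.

CL = 306.33 %

Mass balance on the −106 µm fraction:
d + r·d = r·u + o → r(d−u) = o−d
r = (80.3 − 31.9)/(31.9 − 16.1) = 48.4/15.8 = 3.0633
CL = 100·r = 306.33 %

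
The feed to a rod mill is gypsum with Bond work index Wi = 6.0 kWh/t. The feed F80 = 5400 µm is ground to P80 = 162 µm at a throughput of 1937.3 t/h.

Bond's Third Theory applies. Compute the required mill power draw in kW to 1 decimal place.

W = 10 Wi / √P80 − 10 Wi / √F80
W = 10·6.0·(1/√162 − 1/√5400) = 10·6.0·(0.064959) = 3.8975 kWh/t
Mill draw = 3.8975 × 1937.3 = 7550.7 kW

P = 7550.7 kW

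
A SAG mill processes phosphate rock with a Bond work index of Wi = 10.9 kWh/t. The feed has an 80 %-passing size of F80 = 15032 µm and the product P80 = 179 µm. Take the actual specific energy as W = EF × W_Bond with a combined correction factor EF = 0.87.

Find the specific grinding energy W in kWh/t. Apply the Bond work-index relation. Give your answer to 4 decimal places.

W = 6.3145 kWh/t

W = 10·Wi·(P80^(-½) − F80^(-½))
1/√179 = 0.074744;  1/√15032 = 0.008156
W = 10·10.9·(0.074744 − 0.008156) = 7.2580 kWh/t
Corrected W = EF·W_Bond = 0.87·7.2580 = 6.3145 kWh/t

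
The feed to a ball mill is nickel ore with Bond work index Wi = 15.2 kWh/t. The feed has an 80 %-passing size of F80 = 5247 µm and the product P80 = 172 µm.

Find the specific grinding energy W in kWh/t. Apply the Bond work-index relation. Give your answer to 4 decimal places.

W = 9.4915 kWh/t

W = 10·Wi·[P80^(−½) − F80^(−½)]
1/√172 = 0.076249;  1/√5247 = 0.013805
W = 10·15.2·(0.076249 − 0.013805) = 9.4915 kWh/t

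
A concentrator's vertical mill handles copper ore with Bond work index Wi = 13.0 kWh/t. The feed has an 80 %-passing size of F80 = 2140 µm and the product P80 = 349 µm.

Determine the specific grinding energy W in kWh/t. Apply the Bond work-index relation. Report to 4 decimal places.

W = 10 Wi (P80^-0.5 − F80^-0.5)
1/√349 = 0.053529;  1/√2140 = 0.021617
W = 10·13.0·(0.053529 − 0.021617) = 4.1485 kWh/t

W = 4.1485 kWh/t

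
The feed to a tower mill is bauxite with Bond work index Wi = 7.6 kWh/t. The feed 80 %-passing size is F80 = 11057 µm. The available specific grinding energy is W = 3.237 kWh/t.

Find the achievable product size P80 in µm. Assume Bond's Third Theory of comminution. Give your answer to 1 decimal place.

W = 10·Wi·(P80^(-½) − F80^(-½))
1/√P80 = 1/√F80 + W/(10·Wi)
  = 3.2370/(10·7.6) + 1/√11057 = 0.042592 + 0.009510 = 0.052102
P80 = (1/0.052102)² = 19.1931² = 368.37 µm

P80 = 368.4 µm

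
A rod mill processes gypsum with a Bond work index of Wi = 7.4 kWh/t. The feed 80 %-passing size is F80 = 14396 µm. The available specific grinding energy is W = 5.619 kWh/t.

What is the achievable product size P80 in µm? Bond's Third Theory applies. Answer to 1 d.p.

W_Bond = 10·Wi·(1/√P₈₀ − 1/√F₈₀)
⇒ 1/√P80 = W/(10·Wi) + 1/√F80
  = 5.6190/(10·7.4) + 1/√14396 = 0.075932 + 0.008334 = 0.084267
P80 = (1/0.084267)² = 11.8671² = 140.83 µm

P80 = 140.8 µm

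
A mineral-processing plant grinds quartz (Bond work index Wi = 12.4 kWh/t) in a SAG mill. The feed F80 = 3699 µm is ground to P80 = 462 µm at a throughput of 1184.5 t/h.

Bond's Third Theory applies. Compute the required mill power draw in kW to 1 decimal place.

W = 10 Wi (1/√P80 − 1/√F80)  [Bond]
W = 10·12.4·(1/√462 − 1/√3699) = 10·12.4·(0.030082) = 3.7302 kWh/t
Mill draw = 3.7302 × 1184.5 = 4418.4 kW

P = 4418.4 kW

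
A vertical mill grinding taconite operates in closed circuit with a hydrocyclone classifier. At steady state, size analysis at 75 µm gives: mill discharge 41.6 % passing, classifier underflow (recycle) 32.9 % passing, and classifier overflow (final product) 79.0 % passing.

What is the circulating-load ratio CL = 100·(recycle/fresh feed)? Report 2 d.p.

Balance %-passing 75 µm (r = R/F):
(1+r)d = ru + o → r = (o−d)/(d−u)
r = (79.0 − 41.6)/(41.6 − 32.9) = 37.4/8.7 = 4.2989
CL = 100·r = 429.89 %

CL = 429.89 %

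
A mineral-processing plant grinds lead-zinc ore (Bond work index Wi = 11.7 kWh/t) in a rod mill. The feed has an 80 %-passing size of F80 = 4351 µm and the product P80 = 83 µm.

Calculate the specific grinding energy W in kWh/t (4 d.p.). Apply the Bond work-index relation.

W = 11.0687 kWh/t

W_Bond = 10·Wi·(1/√P₈₀ − 1/√F₈₀)
1/√83 = 0.109764;  1/√4351 = 0.015160
W = 10·11.7·(0.109764 − 0.015160) = 11.0687 kWh/t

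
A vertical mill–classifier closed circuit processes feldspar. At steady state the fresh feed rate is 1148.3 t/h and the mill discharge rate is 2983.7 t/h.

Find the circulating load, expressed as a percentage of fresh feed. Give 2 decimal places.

CL = 159.84 %

Steady state: M = F + R.
R = M − F = 2983.7 − 1148.3 = 1835.4 t/h
CL = 100·R/F = 100·1835.4/1148.3 = 159.84 %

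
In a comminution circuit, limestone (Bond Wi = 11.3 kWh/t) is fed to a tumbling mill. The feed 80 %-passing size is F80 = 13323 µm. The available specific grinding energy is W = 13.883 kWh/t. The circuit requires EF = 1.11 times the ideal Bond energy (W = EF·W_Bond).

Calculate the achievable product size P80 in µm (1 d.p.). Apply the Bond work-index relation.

W = 10 Wi / √P80 − 10 Wi / √F80
W_Bond = W / EF = 13.883 / 1.11 = 12.5072 kWh/t
1/√P80 = 1/√F80 + W_Bond/(10·Wi)
  = 12.5072/(10·11.3) + 1/√13323 = 0.110683 + 0.008664 = 0.119347
P80 = (1/0.119347)² = 8.3789² = 70.21 µm

P80 = 70.2 µm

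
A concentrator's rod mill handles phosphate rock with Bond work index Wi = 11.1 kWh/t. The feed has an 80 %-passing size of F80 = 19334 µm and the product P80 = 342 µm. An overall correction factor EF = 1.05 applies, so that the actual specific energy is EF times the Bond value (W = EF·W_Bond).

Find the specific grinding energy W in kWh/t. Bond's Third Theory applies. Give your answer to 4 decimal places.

W = 5.4641 kWh/t

Bond: W = 10·Wi·(1/√P80 − 1/√F80)
1/√342 = 0.054074;  1/√19334 = 0.007192
W = 10·11.1·(0.054074 − 0.007192) = 5.2039 kWh/t
Corrected W = EF·W_Bond = 1.05·5.2039 = 5.4641 kWh/t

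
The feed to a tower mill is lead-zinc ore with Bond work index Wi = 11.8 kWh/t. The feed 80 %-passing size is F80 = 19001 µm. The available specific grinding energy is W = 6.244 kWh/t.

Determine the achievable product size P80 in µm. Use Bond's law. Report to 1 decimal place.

W = 10 Wi (1/√P80 − 1/√F80)  [Bond]
⇒ 1/√P80 = W/(10·Wi) + 1/√F80
  = 6.2440/(10·11.8) + 1/√19001 = 0.052915 + 0.007255 = 0.060170
P80 = (1/0.060170)² = 16.6196² = 276.21 µm

P80 = 276.2 µm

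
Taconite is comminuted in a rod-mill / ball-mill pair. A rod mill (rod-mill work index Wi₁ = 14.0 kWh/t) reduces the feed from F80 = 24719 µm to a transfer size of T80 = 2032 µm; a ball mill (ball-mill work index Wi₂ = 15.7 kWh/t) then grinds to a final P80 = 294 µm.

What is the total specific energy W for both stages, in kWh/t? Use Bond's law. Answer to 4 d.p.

W_Bond = 10·Wi·(1/√P₈₀ − 1/√F₈₀)
Stage 1 (24719→2032 µm, Wi₁=14.0): W₁ = 10·14.0·(0.022184 − 0.006360) = 2.2153 kWh/t
Stage 2 (2032→294 µm, Wi₂=15.7): W₂ = 10·15.7·(0.058321 − 0.022184) = 5.6736 kWh/t
W = W₁ + W₂ = 2.2153 + 5.6736 = 7.8888 kWh/t

W = 7.8888 kWh/t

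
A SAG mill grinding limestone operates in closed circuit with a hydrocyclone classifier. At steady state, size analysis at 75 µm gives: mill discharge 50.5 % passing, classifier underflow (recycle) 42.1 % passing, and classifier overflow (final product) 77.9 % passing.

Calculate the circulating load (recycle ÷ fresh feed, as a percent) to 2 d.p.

CL = 326.19 %

Two-product formula at 75 µm:
Fd + Rd = Ru + Fo ⇒ R/F = (o−d)/(d−u)
r = (77.9 − 50.5)/(50.5 − 42.1) = 27.4/8.4 = 3.2619
CL = 100·r = 326.19 %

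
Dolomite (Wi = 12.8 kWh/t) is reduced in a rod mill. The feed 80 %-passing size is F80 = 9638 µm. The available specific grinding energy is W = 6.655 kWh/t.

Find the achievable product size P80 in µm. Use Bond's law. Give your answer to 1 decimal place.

P80 = 258.7 µm

Bond: W = 10·Wi·(1/√P80 − 1/√F80)
1/√P80 = 1/√F80 + W/(10·Wi)
  = 6.6550/(10·12.8) + 1/√9638 = 0.051992 + 0.010186 = 0.062178
P80 = (1/0.062178)² = 16.0828² = 258.66 µm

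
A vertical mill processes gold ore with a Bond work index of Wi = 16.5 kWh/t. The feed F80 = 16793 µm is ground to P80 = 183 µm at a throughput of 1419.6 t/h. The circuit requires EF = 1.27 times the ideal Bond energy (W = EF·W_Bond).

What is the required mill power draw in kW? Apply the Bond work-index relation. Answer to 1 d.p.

P = 19694.6 kW

Bond: W = 10·Wi·(1/√P80 − 1/√F80)
W = 10·16.5·(1/√183 − 1/√16793) = 10·16.5·(0.066205) = 10.9239 kWh/t
Apply correction: 10.9239 × 1.27 = 13.8733 kWh/t
P = W·T = 13.8733·1419.6 = 19694.6 kW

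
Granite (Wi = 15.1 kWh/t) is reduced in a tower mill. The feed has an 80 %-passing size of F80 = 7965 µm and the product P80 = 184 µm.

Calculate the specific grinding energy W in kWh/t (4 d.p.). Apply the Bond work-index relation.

W = 10·Wi·[P80^(−½) − F80^(−½)]
1/√184 = 0.073721;  1/√7965 = 0.011205
W = 10·15.1·(0.073721 − 0.011205) = 9.4399 kWh/t

W = 9.4399 kWh/t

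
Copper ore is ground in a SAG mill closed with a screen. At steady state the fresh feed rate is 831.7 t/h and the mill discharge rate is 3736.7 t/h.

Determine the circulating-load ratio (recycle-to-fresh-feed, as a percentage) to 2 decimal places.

Steady state: M = F + R.
R = M − F = 3736.7 − 831.7 = 2905.0 t/h
CL = 100·R/F = 100·2905.0/831.7 = 349.28 %

CL = 349.28 %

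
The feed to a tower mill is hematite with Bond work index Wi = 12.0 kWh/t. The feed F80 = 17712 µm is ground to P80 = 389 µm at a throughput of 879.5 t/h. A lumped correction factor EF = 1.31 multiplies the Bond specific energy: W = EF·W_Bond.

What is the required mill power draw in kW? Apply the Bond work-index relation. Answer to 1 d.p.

P = 5971.1 kW

Bond: W = 10·Wi·(1/√P80 − 1/√F80)
W = 10·12.0·(1/√389 − 1/√17712) = 10·12.0·(0.043188) = 5.1826 kWh/t
W_actual = 1.31 × 5.1826 = 6.7892 kWh/t
P = W·T = 6.7892·879.5 = 5971.1 kW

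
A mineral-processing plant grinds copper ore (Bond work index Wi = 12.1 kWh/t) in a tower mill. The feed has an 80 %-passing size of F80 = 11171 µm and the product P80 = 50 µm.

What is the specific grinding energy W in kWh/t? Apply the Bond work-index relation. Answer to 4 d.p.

W = 10·Wi·(P80^(-½) − F80^(-½))
1/√50 = 0.141421;  1/√11171 = 0.009461
W = 10·12.1·(0.141421 − 0.009461) = 15.9672 kWh/t

W = 15.9672 kWh/t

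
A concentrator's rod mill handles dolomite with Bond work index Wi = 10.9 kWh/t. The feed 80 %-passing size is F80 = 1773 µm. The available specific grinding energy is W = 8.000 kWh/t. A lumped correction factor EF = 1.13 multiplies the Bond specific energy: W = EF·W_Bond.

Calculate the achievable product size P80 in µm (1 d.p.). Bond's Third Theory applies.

Bond:  W = 10 Wi (1/√P − 1/√F)
W_Bond = W / EF = 8.000 / 1.13 = 7.0796 kWh/t
1/√P80 = 1/√F80 + W_Bond/(10·Wi)
  = 7.0796/(10·10.9) + 1/√1773 = 0.064951 + 0.023749 = 0.088700
P80 = (1/0.088700)² = 11.2740² = 127.10 µm

P80 = 127.1 µm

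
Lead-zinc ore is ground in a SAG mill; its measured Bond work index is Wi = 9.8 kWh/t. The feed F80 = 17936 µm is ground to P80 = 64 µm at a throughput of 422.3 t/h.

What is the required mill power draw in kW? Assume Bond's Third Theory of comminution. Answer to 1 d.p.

W = 10·Wi·[P80^(−½) − F80^(−½)]
W = 10·9.8·(1/√64 − 1/√17936) = 10·9.8·(0.117533) = 11.5182 kWh/t
P = W·T = 11.5182·422.3 = 4864.2 kW

P = 4864.2 kW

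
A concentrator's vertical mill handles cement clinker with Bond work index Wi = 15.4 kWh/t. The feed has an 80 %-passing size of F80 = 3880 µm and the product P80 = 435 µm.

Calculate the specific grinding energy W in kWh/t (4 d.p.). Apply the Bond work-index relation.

W = 4.9114 kWh/t

W = 10 Wi / √P80 − 10 Wi / √F80
1/√435 = 0.047946;  1/√3880 = 0.016054
W = 10·15.4·(0.047946 − 0.016054) = 4.9114 kWh/t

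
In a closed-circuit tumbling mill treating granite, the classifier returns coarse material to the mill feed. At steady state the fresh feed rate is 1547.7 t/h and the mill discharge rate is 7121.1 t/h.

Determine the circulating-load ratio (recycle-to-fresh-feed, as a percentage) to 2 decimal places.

CL = 360.11 %

M = F + R at steady state, so:
R = M − F = 7121.1 − 1547.7 = 5573.4 t/h
CL = 100·R/F = 100·5573.4/1547.7 = 360.11 %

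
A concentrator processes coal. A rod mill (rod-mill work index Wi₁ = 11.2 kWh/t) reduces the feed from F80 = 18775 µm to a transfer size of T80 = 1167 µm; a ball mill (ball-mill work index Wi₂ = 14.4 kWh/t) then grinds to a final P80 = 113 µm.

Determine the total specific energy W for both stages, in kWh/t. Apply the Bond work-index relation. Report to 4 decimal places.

W = 10·Wi·(P80^(-½) − F80^(-½))
Stage 1 (18775→1167 µm, Wi₁=11.2): W₁ = 10·11.2·(0.029273 − 0.007298) = 2.4612 kWh/t
Stage 2 (1167→113 µm, Wi₂=14.4): W₂ = 10·14.4·(0.094072 − 0.029273) = 9.3311 kWh/t
W = W₁ + W₂ = 2.4612 + 9.3311 = 11.7923 kWh/t

W = 11.7923 kWh/t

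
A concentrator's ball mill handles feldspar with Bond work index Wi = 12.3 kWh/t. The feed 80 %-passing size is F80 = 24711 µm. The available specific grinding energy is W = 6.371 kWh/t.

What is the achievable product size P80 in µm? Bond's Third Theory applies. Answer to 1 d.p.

W = 10 Wi / √P80 − 10 Wi / √F80
1/√P80 = 1/√F80 + W/(10·Wi)
  = 6.3710/(10·12.3) + 1/√24711 = 0.051797 + 0.006361 = 0.058158
P80 = (1/0.058158)² = 17.1945² = 295.65 µm

P80 = 295.7 µm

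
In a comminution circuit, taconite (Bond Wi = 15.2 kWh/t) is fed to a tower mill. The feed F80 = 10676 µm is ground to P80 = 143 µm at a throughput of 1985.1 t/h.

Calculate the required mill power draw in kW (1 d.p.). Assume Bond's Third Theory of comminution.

P = 22312.1 kW

W = 10 Wi (P80^-0.5 − F80^-0.5)
W = 10·15.2·(1/√143 − 1/√10676) = 10·15.2·(0.073946) = 11.2398 kWh/t
P_mill = W·ṁ = 11.2398·1985.1 = 22312.1 kW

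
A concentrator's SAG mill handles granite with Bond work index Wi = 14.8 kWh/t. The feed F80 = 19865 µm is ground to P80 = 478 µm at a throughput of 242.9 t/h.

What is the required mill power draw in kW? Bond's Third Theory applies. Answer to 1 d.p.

P = 1389.2 kW

Bond:  W = 10 Wi (1/√P − 1/√F)
W = 10·14.8·(1/√478 − 1/√19865) = 10·14.8·(0.038644) = 5.7193 kWh/t
Power = W × throughput = 5.7193 kWh/t × 242.9 t/h = 1389.2 kW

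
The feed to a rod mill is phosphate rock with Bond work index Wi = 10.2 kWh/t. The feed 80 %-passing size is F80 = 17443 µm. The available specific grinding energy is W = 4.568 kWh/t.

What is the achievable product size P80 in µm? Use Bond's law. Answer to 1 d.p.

W = 10 Wi (1/√P80 − 1/√F80)  [Bond]
1/√P80 = 1/√F80 + W/(10·Wi)
  = 4.5680/(10·10.2) + 1/√17443 = 0.044784 + 0.007572 = 0.052356
P80 = (1/0.052356)² = 19.1000² = 364.81 µm

P80 = 364.8 µm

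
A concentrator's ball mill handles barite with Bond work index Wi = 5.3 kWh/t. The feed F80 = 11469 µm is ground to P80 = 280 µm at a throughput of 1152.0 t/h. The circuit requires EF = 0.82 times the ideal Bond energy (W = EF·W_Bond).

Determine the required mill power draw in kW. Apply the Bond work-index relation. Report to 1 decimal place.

W_Bond = 10·Wi·(1/√P₈₀ − 1/√F₈₀)
W = 10·5.3·(1/√280 − 1/√11469) = 10·5.3·(0.050424) = 2.6725 kWh/t
Apply correction: 2.6725 × 0.82 = 2.1914 kWh/t
Mill draw = 2.1914 × 1152.0 = 2524.5 kW

P = 2524.5 kW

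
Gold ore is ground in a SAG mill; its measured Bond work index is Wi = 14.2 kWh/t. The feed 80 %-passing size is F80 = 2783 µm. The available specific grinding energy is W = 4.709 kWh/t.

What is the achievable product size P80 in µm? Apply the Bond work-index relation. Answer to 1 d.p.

W = 10 Wi (P80^-0.5 − F80^-0.5)
P80^(−½) = W/(10 Wi) + F80^(−½)
  = 4.7090/(10·14.2) + 1/√2783 = 0.033162 + 0.018956 = 0.052118
P80 = (1/0.052118)² = 19.1873² = 368.15 µm

P80 = 368.2 µm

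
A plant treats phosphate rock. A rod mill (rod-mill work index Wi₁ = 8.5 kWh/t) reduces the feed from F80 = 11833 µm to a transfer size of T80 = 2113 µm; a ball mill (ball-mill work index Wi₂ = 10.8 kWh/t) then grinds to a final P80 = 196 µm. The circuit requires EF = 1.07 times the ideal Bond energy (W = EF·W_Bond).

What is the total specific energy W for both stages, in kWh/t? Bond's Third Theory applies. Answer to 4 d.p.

W = 10·Wi·(P80^(-½) − F80^(-½))
Stage 1 (11833→2113 µm, Wi₁=8.5): W₁ = 10·8.5·(0.021755 − 0.009193) = 1.0677 kWh/t
Stage 2 (2113→196 µm, Wi₂=10.8): W₂ = 10·10.8·(0.071429 − 0.021755) = 5.3648 kWh/t
W = W₁ + W₂ = 1.0677 + 5.3648 = 6.4325 kWh/t
W_actual = 1.07 × 6.4325 = 6.8828 kWh/t

W = 6.8828 kWh/t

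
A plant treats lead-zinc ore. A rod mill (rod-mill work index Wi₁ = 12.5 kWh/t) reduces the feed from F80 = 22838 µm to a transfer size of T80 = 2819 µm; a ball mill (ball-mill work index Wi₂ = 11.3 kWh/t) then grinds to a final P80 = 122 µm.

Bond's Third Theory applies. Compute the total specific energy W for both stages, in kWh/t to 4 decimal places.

W = 10 Wi (P80^-0.5 − F80^-0.5)
Stage 1 (22838→2819 µm, Wi₁=12.5): W₁ = 10·12.5·(0.018834 − 0.006617) = 1.5272 kWh/t
Stage 2 (2819→122 µm, Wi₂=11.3): W₂ = 10·11.3·(0.090536 − 0.018834) = 8.1022 kWh/t
W = W₁ + W₂ = 1.5272 + 8.1022 = 9.6294 kWh/t

W = 9.6294 kWh/t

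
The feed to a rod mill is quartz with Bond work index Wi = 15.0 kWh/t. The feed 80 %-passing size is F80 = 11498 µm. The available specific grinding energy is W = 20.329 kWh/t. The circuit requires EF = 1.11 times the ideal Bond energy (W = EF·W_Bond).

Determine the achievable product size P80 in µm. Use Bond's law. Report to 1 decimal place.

P80 = 57.9 µm

Bond:  W = 10 Wi (1/√P − 1/√F)
W_Bond = W / EF = 20.329 / 1.11 = 18.3144 kWh/t
⇒ 1/√P80 = W_Bond/(10 Wi) + 1/√F80
  = 18.3144/(10·15.0) + 1/√11498 = 0.122096 + 0.009326 = 0.131422
P80 = (1/0.131422)² = 7.6091² = 57.90 µm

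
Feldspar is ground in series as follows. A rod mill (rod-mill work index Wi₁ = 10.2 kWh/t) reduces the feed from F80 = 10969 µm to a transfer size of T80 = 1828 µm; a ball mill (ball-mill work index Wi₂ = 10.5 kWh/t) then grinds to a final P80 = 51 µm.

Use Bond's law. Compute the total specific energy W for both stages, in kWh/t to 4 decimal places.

W = 13.6589 kWh/t

W = 10 Wi (P80^-0.5 − F80^-0.5)
Stage 1 (10969→1828 µm, Wi₁=10.2): W₁ = 10·10.2·(0.023389 − 0.009548) = 1.4118 kWh/t
Stage 2 (1828→51 µm, Wi₂=10.5): W₂ = 10·10.5·(0.140028 − 0.023389) = 12.2471 kWh/t
W = W₁ + W₂ = 1.4118 + 12.2471 = 13.6589 kWh/t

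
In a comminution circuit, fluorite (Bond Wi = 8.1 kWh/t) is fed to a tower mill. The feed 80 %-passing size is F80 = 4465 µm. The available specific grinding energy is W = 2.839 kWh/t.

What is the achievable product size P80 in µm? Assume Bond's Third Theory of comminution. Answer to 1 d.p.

W = 10·Wi·[P80^(−½) − F80^(−½)]
P80^-0.5 = F80^-0.5 + W/(10 Wi)
  = 2.8390/(10·8.1) + 1/√4465 = 0.035049 + 0.014965 = 0.050015
P80 = (1/0.050015)² = 19.9941² = 399.76 µm

P80 = 399.8 µm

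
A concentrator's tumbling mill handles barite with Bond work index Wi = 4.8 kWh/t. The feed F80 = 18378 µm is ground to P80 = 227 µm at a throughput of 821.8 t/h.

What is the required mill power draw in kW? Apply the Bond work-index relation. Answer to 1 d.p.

W_Bond = 10·Wi·(1/√P₈₀ − 1/√F₈₀)
W = 10·4.8·(1/√227 − 1/√18378) = 10·4.8·(0.058996) = 2.8318 kWh/t
P_mill = W·ṁ = 2.8318·821.8 = 2327.2 kW

P = 2327.2 kW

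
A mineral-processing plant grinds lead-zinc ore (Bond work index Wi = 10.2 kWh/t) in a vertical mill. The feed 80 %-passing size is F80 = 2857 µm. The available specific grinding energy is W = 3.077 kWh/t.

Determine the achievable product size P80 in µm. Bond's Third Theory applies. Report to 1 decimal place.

W = 10·Wi·(P80^(-½) − F80^(-½))
P80^-0.5 = F80^-0.5 + W/(10 Wi)
  = 3.0770/(10·10.2) + 1/√2857 = 0.030167 + 0.018709 = 0.048875
P80 = (1/0.048875)² = 20.4602² = 418.62 µm

P80 = 418.6 µm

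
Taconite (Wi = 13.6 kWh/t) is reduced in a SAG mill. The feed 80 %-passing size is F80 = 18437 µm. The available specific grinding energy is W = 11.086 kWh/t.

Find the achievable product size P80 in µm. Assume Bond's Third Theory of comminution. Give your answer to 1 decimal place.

W = 10 Wi (P80^-0.5 − F80^-0.5)
⇒ 1/√P80 = W/(10·Wi) + 1/√F80
  = 11.0860/(10·13.6) + 1/√18437 = 0.081515 + 0.007365 = 0.088879
P80 = (1/0.088879)² = 11.2512² = 126.59 µm

P80 = 126.6 µm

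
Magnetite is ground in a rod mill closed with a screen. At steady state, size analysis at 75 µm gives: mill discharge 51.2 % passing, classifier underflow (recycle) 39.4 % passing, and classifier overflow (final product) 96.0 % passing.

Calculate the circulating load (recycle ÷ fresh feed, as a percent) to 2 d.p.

Two-product formula at 75 µm:
(1+r)·d = r·u + o ⇒ r = (o−d)/(d−u)
r = (96.0 − 51.2)/(51.2 − 39.4) = 44.8/11.8 = 3.7966
CL = 100·r = 379.66 %

CL = 379.66 %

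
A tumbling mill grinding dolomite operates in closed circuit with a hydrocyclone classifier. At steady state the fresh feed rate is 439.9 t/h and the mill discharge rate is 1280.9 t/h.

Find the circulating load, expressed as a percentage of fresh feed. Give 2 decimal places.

M = F + R at steady state, so:
R = M − F = 1280.9 − 439.9 = 841.0 t/h
CL = 100·R/F = 100·841.0/439.9 = 191.18 %

CL = 191.18 %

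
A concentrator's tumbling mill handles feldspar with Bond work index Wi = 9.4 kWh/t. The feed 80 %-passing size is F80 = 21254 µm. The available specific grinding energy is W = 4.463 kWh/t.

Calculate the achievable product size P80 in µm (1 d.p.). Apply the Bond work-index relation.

P80 = 338.7 µm

W = 10 Wi (1/√P80 − 1/√F80)  [Bond]
P80^(−½) = W/(10 Wi) + F80^(−½)
  = 4.4630/(10·9.4) + 1/√21254 = 0.047479 + 0.006859 = 0.054338
P80 = (1/0.054338)² = 18.4033² = 338.68 µm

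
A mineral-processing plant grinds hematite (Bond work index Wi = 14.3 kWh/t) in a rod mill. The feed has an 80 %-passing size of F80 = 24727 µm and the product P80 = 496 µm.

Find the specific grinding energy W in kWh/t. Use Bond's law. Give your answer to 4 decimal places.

W = 5.5115 kWh/t

Bond: W = 10·Wi·(1/√P80 − 1/√F80)
1/√496 = 0.044901;  1/√24727 = 0.006359
W = 10·14.3·(0.044901 − 0.006359) = 5.5115 kWh/t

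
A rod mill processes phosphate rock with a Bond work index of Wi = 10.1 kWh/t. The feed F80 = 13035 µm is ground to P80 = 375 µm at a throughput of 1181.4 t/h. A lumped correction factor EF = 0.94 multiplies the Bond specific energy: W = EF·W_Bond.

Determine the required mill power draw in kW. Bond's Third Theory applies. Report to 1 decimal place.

Bond:  W = 10 Wi (1/√P − 1/√F)
W = 10·10.1·(1/√375 − 1/√13035) = 10·10.1·(0.042881) = 4.3310 kWh/t
Corrected W = EF·W_Bond = 0.94·4.3310 = 4.0711 kWh/t
P = W·T = 4.0711·1181.4 = 4809.6 kW

P = 4809.6 kW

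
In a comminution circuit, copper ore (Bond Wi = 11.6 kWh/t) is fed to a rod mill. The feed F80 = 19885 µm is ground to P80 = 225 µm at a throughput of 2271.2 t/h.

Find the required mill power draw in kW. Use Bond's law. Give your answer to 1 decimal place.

W = 10 Wi / √P80 − 10 Wi / √F80
W = 10·11.6·(1/√225 − 1/√19885) = 10·11.6·(0.059575) = 6.9107 kWh/t
P_mill = W·ṁ = 6.9107·2271.2 = 15695.6 kW

P = 15695.6 kW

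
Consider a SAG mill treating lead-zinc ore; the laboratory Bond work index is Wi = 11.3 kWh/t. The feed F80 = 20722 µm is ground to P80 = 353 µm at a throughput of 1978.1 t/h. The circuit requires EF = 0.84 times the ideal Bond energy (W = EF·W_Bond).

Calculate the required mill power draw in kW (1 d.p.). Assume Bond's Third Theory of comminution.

P = 8689.2 kW

W_Bond = 10·Wi·(1/√P₈₀ − 1/√F₈₀)
W = 10·11.3·(1/√353 − 1/√20722) = 10·11.3·(0.046278) = 5.2294 kWh/t
Corrected W = EF·W_Bond = 0.84·5.2294 = 4.3927 kWh/t
Mill draw = 4.3927 × 1978.1 = 8689.2 kW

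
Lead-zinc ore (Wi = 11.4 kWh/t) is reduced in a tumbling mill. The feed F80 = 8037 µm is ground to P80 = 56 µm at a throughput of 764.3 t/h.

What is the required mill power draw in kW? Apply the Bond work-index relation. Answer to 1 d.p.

W_Bond = 10·Wi·(1/√P₈₀ − 1/√F₈₀)
W = 10·11.4·(1/√56 − 1/√8037) = 10·11.4·(0.122476) = 13.9623 kWh/t
Mill draw = 13.9623 × 764.3 = 10671.4 kW

P = 10671.4 kW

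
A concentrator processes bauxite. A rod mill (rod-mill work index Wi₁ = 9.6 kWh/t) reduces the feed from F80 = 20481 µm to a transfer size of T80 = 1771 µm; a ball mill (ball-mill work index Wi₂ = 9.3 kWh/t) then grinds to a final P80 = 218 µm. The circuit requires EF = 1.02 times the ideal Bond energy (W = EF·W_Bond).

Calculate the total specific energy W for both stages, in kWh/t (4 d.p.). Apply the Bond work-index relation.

W = 5.8132 kWh/t

W = 10 Wi (P80^-0.5 − F80^-0.5)
Stage 1 (20481→1771 µm, Wi₁=9.6): W₁ = 10·9.6·(0.023762 − 0.006988) = 1.6104 kWh/t
Stage 2 (1771→218 µm, Wi₂=9.3): W₂ = 10·9.3·(0.067729 − 0.023762) = 4.0888 kWh/t
W = W₁ + W₂ = 1.6104 + 4.0888 = 5.6992 kWh/t
Corrected W = EF·W_Bond = 1.02·5.6992 = 5.8132 kWh/t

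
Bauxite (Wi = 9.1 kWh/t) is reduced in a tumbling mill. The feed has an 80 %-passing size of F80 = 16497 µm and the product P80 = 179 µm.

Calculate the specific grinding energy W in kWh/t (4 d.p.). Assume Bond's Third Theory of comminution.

W = 6.0932 kWh/t

Bond:  W = 10 Wi (1/√P − 1/√F)
1/√179 = 0.074744;  1/√16497 = 0.007786
W = 10·9.1·(0.074744 − 0.007786) = 6.0932 kWh/t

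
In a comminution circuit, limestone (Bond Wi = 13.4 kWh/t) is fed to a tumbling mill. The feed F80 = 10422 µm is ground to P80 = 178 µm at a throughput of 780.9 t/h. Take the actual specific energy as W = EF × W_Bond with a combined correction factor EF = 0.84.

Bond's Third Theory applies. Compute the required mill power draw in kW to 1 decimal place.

P = 5727.2 kW

Bond:  W = 10 Wi (1/√P − 1/√F)
W = 10·13.4·(1/√178 − 1/√10422) = 10·13.4·(0.065158) = 8.7311 kWh/t
Corrected W = EF·W_Bond = 0.84·8.7311 = 7.3342 kWh/t
Mill draw = 7.3342 × 780.9 = 5727.2 kW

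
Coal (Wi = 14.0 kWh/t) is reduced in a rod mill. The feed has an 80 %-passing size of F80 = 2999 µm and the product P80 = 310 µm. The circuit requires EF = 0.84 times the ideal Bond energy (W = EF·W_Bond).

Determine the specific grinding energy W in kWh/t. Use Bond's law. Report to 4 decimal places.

Bond:  W = 10 Wi (1/√P − 1/√F)
1/√310 = 0.056796;  1/√2999 = 0.018260
W = 10·14.0·(0.056796 − 0.018260) = 5.3950 kWh/t
Apply correction: 5.3950 × 0.84 = 4.5318 kWh/t

W = 4.5318 kWh/t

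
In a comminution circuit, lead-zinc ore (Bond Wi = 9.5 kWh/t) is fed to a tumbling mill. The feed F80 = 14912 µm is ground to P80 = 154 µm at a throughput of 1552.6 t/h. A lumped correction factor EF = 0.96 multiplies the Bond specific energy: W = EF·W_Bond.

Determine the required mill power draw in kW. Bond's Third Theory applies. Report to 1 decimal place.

P = 10250.7 kW

W = 10 Wi (1/√P80 − 1/√F80)  [Bond]
W = 10·9.5·(1/√154 − 1/√14912) = 10·9.5·(0.072393) = 6.8774 kWh/t
Apply correction: 6.8774 × 0.96 = 6.6023 kWh/t
P = W·T = 6.6023·1552.6 = 10250.7 kW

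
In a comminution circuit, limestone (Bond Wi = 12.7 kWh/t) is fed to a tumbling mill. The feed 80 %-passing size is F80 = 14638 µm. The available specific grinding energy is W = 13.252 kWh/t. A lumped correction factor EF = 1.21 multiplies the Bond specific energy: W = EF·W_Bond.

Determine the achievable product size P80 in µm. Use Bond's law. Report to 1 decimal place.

W = 10 Wi (P80^-0.5 − F80^-0.5)
W_Bond = W / EF = 13.252 / 1.21 = 10.9521 kWh/t
⇒ 1/√P80 = W_Bond/(10 Wi) + 1/√F80
  = 10.9521/(10·12.7) + 1/√14638 = 0.086237 + 0.008265 = 0.094502
P80 = (1/0.094502)² = 10.5818² = 111.97 µm

P80 = 112.0 µm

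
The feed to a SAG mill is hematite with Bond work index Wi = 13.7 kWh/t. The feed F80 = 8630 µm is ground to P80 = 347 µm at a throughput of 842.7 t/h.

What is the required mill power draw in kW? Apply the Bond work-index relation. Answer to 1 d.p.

W = 10·Wi·[P80^(−½) − F80^(−½)]
W = 10·13.7·(1/√347 − 1/√8630) = 10·13.7·(0.042918) = 5.8798 kWh/t
P_mill = W·ṁ = 5.8798·842.7 = 4954.9 kW

P = 4954.9 kW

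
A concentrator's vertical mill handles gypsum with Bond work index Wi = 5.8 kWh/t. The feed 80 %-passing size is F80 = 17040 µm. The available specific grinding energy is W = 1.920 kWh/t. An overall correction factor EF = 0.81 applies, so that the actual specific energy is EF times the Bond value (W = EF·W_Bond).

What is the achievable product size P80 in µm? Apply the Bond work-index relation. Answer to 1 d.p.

W = 10 Wi (P80^-0.5 − F80^-0.5)
W_Bond = W / EF = 1.920 / 0.81 = 2.3704 kWh/t
⇒ 1/√P80 = W_Bond/(10 Wi) + 1/√F80
  = 2.3704/(10·5.8) + 1/√17040 = 0.040868 + 0.007661 = 0.048529
P80 = (1/0.048529)² = 20.6062² = 424.62 µm

P80 = 424.6 µm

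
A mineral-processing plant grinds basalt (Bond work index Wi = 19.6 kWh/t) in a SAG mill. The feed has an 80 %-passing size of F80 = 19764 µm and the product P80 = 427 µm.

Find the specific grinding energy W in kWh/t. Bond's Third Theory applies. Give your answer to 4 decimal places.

W = 8.0909 kWh/t

W = 10 Wi (P80^-0.5 − F80^-0.5)
1/√427 = 0.048393;  1/√19764 = 0.007113
W = 10·19.6·(0.048393 − 0.007113) = 8.0909 kWh/t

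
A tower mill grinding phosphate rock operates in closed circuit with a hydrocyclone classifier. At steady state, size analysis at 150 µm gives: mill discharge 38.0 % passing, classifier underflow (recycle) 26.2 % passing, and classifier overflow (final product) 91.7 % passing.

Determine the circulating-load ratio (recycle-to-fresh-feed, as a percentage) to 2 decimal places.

Two-product formula at 150 µm:
d + r·d = r·u + o → r(d−u) = o−d
r = (91.7 − 38.0)/(38.0 − 26.2) = 53.7/11.8 = 4.5508
CL = 100·r = 455.08 %

CL = 455.08 %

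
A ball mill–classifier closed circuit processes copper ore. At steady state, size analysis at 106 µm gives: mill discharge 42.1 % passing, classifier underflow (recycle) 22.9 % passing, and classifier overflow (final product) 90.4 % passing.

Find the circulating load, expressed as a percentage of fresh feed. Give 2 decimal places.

CL = 251.56 %

Classifier node, passing 106 µm:
(1+r)d = ru + o → r = (o−d)/(d−u)
r = (90.4 − 42.1)/(42.1 − 22.9) = 48.3/19.2 = 2.5156
CL = 100·r = 251.56 %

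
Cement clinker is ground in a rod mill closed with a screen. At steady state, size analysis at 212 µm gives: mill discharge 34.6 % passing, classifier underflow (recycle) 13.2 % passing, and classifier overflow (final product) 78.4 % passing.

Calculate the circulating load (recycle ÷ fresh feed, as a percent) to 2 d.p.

Two-product formula at 212 µm:
r = (o − d)/(d − u)
r = (78.4 − 34.6)/(34.6 − 13.2) = 43.8/21.4 = 2.0467
CL = 100·r = 204.67 %

CL = 204.67 %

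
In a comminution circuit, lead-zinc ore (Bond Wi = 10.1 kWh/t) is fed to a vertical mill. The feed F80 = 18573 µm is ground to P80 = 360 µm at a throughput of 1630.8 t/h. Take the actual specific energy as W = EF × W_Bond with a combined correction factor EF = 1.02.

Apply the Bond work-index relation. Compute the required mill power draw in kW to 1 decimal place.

W = 10·Wi·[P80^(−½) − F80^(−½)]
W = 10·10.1·(1/√360 − 1/√18573) = 10·10.1·(0.045367) = 4.5821 kWh/t
W_actual = 1.02 × 4.5821 = 4.6737 kWh/t
Power = W × throughput = 4.6737 kWh/t × 1630.8 t/h = 7621.9 kW

P = 7621.9 kW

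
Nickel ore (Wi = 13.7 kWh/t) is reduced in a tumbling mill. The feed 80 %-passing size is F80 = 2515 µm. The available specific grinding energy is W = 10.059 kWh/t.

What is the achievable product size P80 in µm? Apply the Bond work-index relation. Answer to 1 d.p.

Bond:  W = 10 Wi (1/√P − 1/√F)
⇒ 1/√P80 = W/(10 Wi) + 1/√F80
  = 10.0590/(10·13.7) + 1/√2515 = 0.073423 + 0.019940 = 0.093364
P80 = (1/0.093364)² = 10.7108² = 114.72 µm

P80 = 114.7 µm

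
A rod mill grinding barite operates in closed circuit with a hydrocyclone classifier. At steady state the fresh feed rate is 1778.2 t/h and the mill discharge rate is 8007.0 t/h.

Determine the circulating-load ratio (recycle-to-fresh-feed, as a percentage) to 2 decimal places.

CL = 350.29 %

Steady state: M = F + R.
R = M − F = 8007.0 − 1778.2 = 6228.8 t/h
CL = 100·R/F = 100·6228.8/1778.2 = 350.29 %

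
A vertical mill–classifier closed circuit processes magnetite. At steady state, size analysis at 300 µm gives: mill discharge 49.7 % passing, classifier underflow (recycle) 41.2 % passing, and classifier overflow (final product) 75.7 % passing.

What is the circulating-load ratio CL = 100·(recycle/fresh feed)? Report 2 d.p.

CL = 305.88 %

Balance %-passing 300 µm (r = R/F):
Fd + Rd = Ru + Fo ⇒ R/F = (o−d)/(d−u)
r = (75.7 − 49.7)/(49.7 − 41.2) = 26.0/8.5 = 3.0588
CL = 100·r = 305.88 %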